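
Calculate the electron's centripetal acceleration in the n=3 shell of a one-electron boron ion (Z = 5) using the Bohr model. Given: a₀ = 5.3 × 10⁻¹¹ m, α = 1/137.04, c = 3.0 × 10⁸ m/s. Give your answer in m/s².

1.4 × 10²³ m/s²

r = n²a₀/Z = 9.5 × 10⁻¹¹ m, v = Zαc/n = 3.6 × 10⁶ m/s
a = v²/r = (3.6 × 10⁶)² / 9.5 × 10⁻¹¹ = 1.4 × 10²³ m/s²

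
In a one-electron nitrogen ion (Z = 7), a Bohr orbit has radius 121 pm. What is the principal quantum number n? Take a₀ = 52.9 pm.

4

r_n = n²a₀/Z ⇒ n² = rZ/a₀ = 121 × 7 / 52.9 ≈ 16.01
n = 4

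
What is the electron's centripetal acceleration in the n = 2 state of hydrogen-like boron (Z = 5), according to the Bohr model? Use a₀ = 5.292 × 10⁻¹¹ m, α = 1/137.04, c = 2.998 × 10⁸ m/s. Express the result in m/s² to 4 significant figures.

r = n²a₀/Z = 4.234 × 10⁻¹¹ m, v = Zαc/n = 5.469 × 10⁶ m/s
a = v²/r = (5.469 × 10⁶)² / 4.234 × 10⁻¹¹ = 7.065 × 10²³ m/s²

7.065 × 10²³ m/s²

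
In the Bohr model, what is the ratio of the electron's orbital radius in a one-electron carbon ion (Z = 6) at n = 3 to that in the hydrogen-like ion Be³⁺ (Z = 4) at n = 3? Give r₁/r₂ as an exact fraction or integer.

2/3

r ∝ Z^-1 · n^2
r₁/r₂ = (6/4)^-1 · (3/3)^2 = 2/3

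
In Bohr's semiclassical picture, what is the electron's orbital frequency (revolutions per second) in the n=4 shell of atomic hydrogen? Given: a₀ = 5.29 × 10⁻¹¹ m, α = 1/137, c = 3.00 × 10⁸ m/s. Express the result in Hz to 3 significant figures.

r = n²a₀/Z = 8.46 × 10⁻¹⁰ m, v = Zαc/n = 5.47 × 10⁵ m/s
f = v/(2πr) = 1.03 × 10¹⁴ Hz

1.03 × 10¹⁴ Hz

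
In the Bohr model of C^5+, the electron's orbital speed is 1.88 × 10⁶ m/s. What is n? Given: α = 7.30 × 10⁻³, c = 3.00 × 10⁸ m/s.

7

v_n = Zαc/n ⇒ n = Zαc/v = 6 × 0.00730 × 3.00 × 10⁸ / 1.88 × 10⁶ ≈ 6.99
n = 7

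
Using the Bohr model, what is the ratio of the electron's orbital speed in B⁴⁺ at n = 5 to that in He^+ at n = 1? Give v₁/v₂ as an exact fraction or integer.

1/2

v ∝ Z^1 · n^-1
v₁/v₂ = (5/2)^1 · (5/1)^-1 = 1/2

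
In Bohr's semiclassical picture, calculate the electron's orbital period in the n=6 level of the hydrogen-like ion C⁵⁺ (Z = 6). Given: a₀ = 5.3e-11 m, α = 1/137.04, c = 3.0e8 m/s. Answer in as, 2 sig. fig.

r = n²a₀/Z = 6²·5.3e-11/6 = 3.2e-10 m
v = Zαc/n = 6·0.0073·3.0e8/6 = 2.2e6 m/s
T = 2πr/v = 9.1e-16 s = 910 as

910 as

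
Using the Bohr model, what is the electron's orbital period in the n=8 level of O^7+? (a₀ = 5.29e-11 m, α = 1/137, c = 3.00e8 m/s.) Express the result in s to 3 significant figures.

r = n²a₀/Z = 8²·5.29e-11/8 = 4.23e-10 m
v = Zαc/n = 8·0.00730·3.00e8/8 = 2.19e6 m/s
T = 2πr/v = 1.21e-15 s

1.21e-15 s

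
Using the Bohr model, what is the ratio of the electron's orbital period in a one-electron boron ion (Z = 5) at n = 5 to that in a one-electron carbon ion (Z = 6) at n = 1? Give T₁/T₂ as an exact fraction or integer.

180

T ∝ Z^-2 · n^3
T₁/T₂ = (5/6)^-2 · (5/1)^3 = 180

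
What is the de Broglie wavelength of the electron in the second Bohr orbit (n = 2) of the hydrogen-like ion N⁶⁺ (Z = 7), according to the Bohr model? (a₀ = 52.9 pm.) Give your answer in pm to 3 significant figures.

95.0 pm

The Bohr quantisation condition is nλ = 2πr_n.
r_n = n²a₀/Z = 30.2 pm
λ = 2πr_n/n = 2π·30.2/2 = 95.0 pm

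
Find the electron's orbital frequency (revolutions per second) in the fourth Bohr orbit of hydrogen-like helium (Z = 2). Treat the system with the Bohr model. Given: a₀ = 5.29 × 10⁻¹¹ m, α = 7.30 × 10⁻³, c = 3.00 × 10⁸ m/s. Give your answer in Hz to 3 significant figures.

4.12 × 10¹⁴ Hz

r = n²a₀/Z = 4.23 × 10⁻¹⁰ m, v = Zαc/n = 1.09 × 10⁶ m/s
f = v/(2πr) = 4.12 × 10¹⁴ Hz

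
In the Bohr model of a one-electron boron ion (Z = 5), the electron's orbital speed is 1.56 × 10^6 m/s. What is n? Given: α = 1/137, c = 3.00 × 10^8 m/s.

v_n = Zαc/n ⇒ n = Zαc/v = 5 × 0.00730 × 3.00 × 10^8 / 1.56 × 10^6 ≈ 7.02
n = 7

7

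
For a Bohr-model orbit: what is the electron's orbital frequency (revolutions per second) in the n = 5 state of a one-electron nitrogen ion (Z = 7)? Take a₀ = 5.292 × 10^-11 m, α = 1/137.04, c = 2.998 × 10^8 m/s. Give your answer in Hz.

2.579 × 10^15 Hz

r = n²a₀/Z = 1.890 × 10^-10 m, v = Zαc/n = 3.063 × 10^6 m/s
f = v/(2πr) = 2.579 × 10^15 Hz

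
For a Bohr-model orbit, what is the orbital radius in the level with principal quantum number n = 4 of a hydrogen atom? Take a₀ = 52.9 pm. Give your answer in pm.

846 pm

r_n = n²a₀/Z = 4² × 52.9 / 1
    = 16 × 52.9 / 1 = 846 pm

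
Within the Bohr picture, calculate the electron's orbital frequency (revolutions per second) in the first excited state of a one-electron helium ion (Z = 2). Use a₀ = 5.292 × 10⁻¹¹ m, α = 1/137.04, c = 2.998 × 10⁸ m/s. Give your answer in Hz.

3.290 × 10¹⁵ Hz

r = n²a₀/Z = 1.058 × 10⁻¹⁰ m, v = Zαc/n = 2.188 × 10⁶ m/s
f = v/(2πr) = 3.290 × 10¹⁵ Hz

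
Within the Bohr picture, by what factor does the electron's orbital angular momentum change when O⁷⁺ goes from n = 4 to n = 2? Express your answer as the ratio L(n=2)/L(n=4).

L = nℏ depends only on n, so L ∝ n.
L(n=2)/L(n=4) = (2/4)^1 = 1/2

1/2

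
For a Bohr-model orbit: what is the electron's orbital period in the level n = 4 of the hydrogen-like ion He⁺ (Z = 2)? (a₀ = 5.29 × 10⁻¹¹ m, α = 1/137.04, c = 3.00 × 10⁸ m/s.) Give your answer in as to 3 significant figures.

2430 as

r = n²a₀/Z = 4²·5.29 × 10⁻¹¹/2 = 4.23 × 10⁻¹⁰ m
v = Zαc/n = 2·0.00730·3.00 × 10⁸/4 = 1.09 × 10⁶ m/s
T = 2πr/v = 2.43 × 10⁻¹⁵ s = 2430 as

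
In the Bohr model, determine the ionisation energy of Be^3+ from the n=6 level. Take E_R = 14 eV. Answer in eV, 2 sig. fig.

6.2 eV

E_n = −E_R·Z²/n² = −14 × 4²/6² eV = -6.2 eV
Ionisation energy = −E_n = 6.2 eV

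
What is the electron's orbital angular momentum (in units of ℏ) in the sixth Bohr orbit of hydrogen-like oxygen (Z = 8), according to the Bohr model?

6

L_n = nℏ, so L/ℏ = n = 6.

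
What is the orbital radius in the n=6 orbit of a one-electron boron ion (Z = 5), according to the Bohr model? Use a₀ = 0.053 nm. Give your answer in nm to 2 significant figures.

0.38 nm

r_n = n²a₀/Z = 6² × 0.053 / 5
    = 36 × 0.053 / 5 = 0.38 nm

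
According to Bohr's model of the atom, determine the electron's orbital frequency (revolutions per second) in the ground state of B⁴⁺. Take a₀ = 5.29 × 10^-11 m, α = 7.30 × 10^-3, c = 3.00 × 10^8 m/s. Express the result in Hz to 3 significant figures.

1.65 × 10^17 Hz

r = n²a₀/Z = 1.06 × 10^-11 m, v = Zαc/n = 1.09 × 10^7 m/s
f = v/(2πr) = 1.65 × 10^17 Hz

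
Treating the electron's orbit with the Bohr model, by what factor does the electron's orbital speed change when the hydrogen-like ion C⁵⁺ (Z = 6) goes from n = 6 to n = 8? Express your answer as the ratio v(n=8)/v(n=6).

v ∝ Z^1 · n^-1; with Z fixed, v ∝ n^-1.
v(n=8)/v(n=6) = (8/6)^-1 = 3/4

3/4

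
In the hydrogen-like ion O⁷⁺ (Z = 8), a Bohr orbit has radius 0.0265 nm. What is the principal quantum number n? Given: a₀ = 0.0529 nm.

r_n = n²a₀/Z ⇒ n² = rZ/a₀ = 0.0265 × 8 / 0.0529 ≈ 4.01
n = 2

2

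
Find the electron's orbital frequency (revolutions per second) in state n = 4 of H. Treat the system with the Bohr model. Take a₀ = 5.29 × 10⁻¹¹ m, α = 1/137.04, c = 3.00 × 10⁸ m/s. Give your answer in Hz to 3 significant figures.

r = n²a₀/Z = 8.46 × 10⁻¹⁰ m, v = Zαc/n = 5.47 × 10⁵ m/s
f = v/(2πr) = 1.03 × 10¹⁴ Hz

1.03 × 10¹⁴ Hz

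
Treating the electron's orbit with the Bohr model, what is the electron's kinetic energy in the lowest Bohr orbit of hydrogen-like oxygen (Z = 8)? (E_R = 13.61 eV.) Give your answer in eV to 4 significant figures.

For a Coulomb orbit the virial theorem gives K = −E_n.
E_n = −E_R·Z²/n², so K = E_R·Z²/n² = 13.61 × 8²/1² = 871.0 eV

871.0 eV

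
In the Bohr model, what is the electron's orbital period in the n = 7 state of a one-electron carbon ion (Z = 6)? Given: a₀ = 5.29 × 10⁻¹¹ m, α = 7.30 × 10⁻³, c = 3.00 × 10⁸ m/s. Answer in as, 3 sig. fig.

r = n²a₀/Z = 7²·5.29 × 10⁻¹¹/6 = 4.32 × 10⁻¹⁰ m
v = Zαc/n = 6·0.00730·3.00 × 10⁸/7 = 1.88 × 10⁶ m/s
T = 2πr/v = 1.45 × 10⁻¹⁵ s = 1450 as

1450 as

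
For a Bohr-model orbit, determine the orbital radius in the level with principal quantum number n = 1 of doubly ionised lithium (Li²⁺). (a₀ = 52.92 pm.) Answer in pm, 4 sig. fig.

17.64 pm

r_n = n²a₀/Z = 1² × 52.92 / 3
    = 1 × 52.92 / 3 = 17.64 pm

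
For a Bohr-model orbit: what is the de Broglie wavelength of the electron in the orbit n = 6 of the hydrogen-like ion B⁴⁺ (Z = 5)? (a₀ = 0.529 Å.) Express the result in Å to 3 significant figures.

3.99 Å

The Bohr quantisation condition is nλ = 2πr_n.
r_n = n²a₀/Z = 3.81 Å
λ = 2πr_n/n = 2π·3.81/6 = 3.99 Å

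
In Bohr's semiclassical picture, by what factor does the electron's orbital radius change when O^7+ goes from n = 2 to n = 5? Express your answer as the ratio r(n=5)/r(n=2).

r ∝ Z^-1 · n^2; with Z fixed, r ∝ n^2.
r(n=5)/r(n=2) = (5/2)^2 = 25/4

25/4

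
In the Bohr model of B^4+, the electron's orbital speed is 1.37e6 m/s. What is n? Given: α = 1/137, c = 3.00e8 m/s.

8

v_n = Zαc/n ⇒ n = Zαc/v = 5 × 0.00730 × 3.00e8 / 1.37e6 ≈ 7.99
n = 8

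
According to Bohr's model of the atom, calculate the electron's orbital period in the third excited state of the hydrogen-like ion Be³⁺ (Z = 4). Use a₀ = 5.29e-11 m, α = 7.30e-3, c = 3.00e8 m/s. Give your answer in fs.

r = n²a₀/Z = 4²·5.29e-11/4 = 2.12e-10 m
v = Zαc/n = 4·0.00730·3.00e8/4 = 2.19e6 m/s
T = 2πr/v = 6.07e-16 s = 0.607 fs

0.607 fs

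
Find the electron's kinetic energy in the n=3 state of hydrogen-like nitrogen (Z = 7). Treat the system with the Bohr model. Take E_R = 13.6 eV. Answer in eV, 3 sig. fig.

For a Coulomb orbit the virial theorem gives K = −E_n.
E_n = −E_R·Z²/n², so K = E_R·Z²/n² = 13.6 × 7²/3² = 74.0 eV

74.0 eV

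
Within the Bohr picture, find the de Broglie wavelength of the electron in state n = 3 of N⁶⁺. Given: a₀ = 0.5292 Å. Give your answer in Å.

The Bohr quantisation condition is nλ = 2πr_n.
r_n = n²a₀/Z = 0.6804 Å
λ = 2πr_n/n = 2π·0.6804/3 = 1.425 Å

1.425 Å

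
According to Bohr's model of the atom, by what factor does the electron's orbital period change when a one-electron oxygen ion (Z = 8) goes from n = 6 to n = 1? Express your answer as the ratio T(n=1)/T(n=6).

1/216

T ∝ Z^-2 · n^3; with Z fixed, T ∝ n^3.
T(n=1)/T(n=6) = (1/6)^3 = 1/216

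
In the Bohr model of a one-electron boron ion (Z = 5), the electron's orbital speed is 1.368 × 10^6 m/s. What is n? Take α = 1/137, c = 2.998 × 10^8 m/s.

v_n = Zαc/n ⇒ n = Zαc/v = 5 × 0.007299 × 2.998 × 10^8 / 1.368 × 10^6 ≈ 8.00
n = 8

8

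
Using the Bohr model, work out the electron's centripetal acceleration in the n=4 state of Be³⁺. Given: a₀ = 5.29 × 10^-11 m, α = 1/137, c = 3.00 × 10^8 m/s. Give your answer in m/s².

2.27 × 10^22 m/s²

r = n²a₀/Z = 2.12 × 10^-10 m, v = Zαc/n = 2.19 × 10^6 m/s
a = v²/r = (2.19 × 10^6)² / 2.12 × 10^-10 = 2.27 × 10^22 m/s²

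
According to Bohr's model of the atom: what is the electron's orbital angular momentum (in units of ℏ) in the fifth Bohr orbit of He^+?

L_n = nℏ, so L/ℏ = n = 5.

5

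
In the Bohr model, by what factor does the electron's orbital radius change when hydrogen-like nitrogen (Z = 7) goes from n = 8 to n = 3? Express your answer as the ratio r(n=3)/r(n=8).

r ∝ Z^-1 · n^2; with Z fixed, r ∝ n^2.
r(n=3)/r(n=8) = (3/8)^2 = 9/64

9/64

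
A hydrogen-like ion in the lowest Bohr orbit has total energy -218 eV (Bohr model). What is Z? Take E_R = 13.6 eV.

4

E_n = −E_R Z²/n² ⇒ Z² = −E_n n²/E_R = 218 × 1² / 13.6 ≈ 16.03
Z = 4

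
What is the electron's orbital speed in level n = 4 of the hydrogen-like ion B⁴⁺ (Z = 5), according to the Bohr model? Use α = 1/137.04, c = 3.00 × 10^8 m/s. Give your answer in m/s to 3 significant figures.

v_n = Zαc/n = 5 × 0.00730 × 3.00 × 10^8 / 4
    = 2.74 × 10^6 m/s

2.74 × 10^6 m/s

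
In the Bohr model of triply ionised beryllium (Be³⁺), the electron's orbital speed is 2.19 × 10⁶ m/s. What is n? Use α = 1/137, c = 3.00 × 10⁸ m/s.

v_n = Zαc/n ⇒ n = Zαc/v = 4 × 0.00730 × 3.00 × 10⁸ / 2.19 × 10⁶ ≈ 4.00
n = 4

4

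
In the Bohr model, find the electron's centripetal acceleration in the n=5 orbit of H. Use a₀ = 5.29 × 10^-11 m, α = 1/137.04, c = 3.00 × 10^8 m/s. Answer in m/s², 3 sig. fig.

1.45 × 10^20 m/s²

r = n²a₀/Z = 1.32 × 10^-9 m, v = Zαc/n = 4.38 × 10^5 m/s
a = v²/r = (4.38 × 10^5)² / 1.32 × 10^-9 = 1.45 × 10^20 m/s²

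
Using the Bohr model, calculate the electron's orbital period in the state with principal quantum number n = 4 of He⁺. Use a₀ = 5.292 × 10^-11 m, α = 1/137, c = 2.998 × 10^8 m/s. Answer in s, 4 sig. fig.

2.431 × 10^-15 s

r = n²a₀/Z = 4²·5.292 × 10^-11/2 = 4.234 × 10^-10 m
v = Zαc/n = 2·0.007299·2.998 × 10^8/4 = 1.094 × 10^6 m/s
T = 2πr/v = 2.431 × 10^-15 s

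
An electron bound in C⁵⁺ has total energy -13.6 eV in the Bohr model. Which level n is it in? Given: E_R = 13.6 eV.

E_n = −E_R Z²/n² ⇒ n² = E_R Z²/(−E_n) = 13.6 × 6² / 13.6 ≈ 36.00
n = 6

6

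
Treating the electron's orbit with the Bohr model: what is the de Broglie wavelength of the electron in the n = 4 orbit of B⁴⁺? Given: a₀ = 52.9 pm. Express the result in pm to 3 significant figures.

266 pm

The Bohr quantisation condition is nλ = 2πr_n.
r_n = n²a₀/Z = 169 pm
λ = 2πr_n/n = 2π·169/4 = 266 pm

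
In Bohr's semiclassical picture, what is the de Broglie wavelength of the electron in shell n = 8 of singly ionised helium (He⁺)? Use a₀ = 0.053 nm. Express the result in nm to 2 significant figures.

1.3 nm

The Bohr quantisation condition is nλ = 2πr_n.
r_n = n²a₀/Z = 1.7 nm
λ = 2πr_n/n = 2π·1.7/8 = 1.3 nm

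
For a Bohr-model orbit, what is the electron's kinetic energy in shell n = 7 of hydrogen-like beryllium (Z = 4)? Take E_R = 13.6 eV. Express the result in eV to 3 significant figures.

4.44 eV

For a Coulomb orbit the virial theorem gives K = −E_n.
E_n = −E_R·Z²/n², so K = E_R·Z²/n² = 13.6 × 4²/7² = 4.44 eV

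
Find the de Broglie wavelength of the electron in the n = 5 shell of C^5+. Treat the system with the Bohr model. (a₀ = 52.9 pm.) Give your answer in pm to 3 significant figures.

277 pm

The Bohr quantisation condition is nλ = 2πr_n.
r_n = n²a₀/Z = 220 pm
λ = 2πr_n/n = 2π·220/5 = 277 pm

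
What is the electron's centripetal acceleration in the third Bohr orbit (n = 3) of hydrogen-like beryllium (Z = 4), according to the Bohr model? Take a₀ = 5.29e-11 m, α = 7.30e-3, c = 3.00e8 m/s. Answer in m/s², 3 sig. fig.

r = n²a₀/Z = 1.19e-10 m, v = Zαc/n = 2.92e6 m/s
a = v²/r = (2.92e6)² / 1.19e-10 = 7.16e22 m/s²

7.16e22 m/s²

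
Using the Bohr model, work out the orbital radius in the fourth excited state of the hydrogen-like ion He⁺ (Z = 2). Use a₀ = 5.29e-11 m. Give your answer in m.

r_n = n²a₀/Z = 5² × 5.29e-11 / 2
    = 25 × 5.29e-11 / 2 = 6.61e-10 m

6.61e-10 m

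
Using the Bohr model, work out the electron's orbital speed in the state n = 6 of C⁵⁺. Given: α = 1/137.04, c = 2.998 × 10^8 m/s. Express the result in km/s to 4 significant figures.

2188 km/s

v_n = Zαc/n = 6 × 0.007297 × 2.998 × 10^8 / 6
    = 2188 km/s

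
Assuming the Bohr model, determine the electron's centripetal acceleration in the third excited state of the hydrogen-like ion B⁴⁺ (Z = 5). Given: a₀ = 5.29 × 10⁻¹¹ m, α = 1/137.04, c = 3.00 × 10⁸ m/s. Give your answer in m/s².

r = n²a₀/Z = 1.69 × 10⁻¹⁰ m, v = Zαc/n = 2.74 × 10⁶ m/s
a = v²/r = (2.74 × 10⁶)² / 1.69 × 10⁻¹⁰ = 4.42 × 10²² m/s²

4.42 × 10²² m/s²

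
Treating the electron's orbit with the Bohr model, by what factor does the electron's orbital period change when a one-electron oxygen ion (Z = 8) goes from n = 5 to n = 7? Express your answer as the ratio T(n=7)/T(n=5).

343/125

T ∝ Z^-2 · n^3; with Z fixed, T ∝ n^3.
T(n=7)/T(n=5) = (7/5)^3 = 343/125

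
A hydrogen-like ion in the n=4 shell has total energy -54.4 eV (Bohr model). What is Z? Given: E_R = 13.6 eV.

E_n = −E_R Z²/n² ⇒ Z² = −E_n n²/E_R = 54.4 × 4² / 13.6 ≈ 64.00
Z = 8

8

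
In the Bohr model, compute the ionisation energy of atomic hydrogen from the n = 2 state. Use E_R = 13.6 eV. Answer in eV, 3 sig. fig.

3.40 eV

E_n = −E_R·Z²/n² = −13.6 × 1²/2² eV = -3.40 eV
Ionisation energy = −E_n = 3.40 eV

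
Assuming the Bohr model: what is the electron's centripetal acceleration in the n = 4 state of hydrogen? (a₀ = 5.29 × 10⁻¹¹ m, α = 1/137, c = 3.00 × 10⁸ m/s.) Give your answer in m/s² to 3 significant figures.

r = n²a₀/Z = 8.46 × 10⁻¹⁰ m, v = Zαc/n = 5.47 × 10⁵ m/s
a = v²/r = (5.47 × 10⁵)² / 8.46 × 10⁻¹⁰ = 3.54 × 10²⁰ m/s²

3.54 × 10²⁰ m/s²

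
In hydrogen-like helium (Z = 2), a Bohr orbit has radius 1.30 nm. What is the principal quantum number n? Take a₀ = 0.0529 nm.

7

r_n = n²a₀/Z ⇒ n² = rZ/a₀ = 1.30 × 2 / 0.0529 ≈ 49.15
n = 7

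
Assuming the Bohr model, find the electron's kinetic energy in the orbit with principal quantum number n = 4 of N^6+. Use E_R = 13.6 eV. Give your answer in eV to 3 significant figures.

41.6 eV

For a Coulomb orbit the virial theorem gives K = −E_n.
E_n = −E_R·Z²/n², so K = E_R·Z²/n² = 13.6 × 7²/4² = 41.6 eV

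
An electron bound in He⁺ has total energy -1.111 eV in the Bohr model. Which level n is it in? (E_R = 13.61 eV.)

7

E_n = −E_R Z²/n² ⇒ n² = E_R Z²/(−E_n) = 13.61 × 2² / 1.111 ≈ 49.00
n = 7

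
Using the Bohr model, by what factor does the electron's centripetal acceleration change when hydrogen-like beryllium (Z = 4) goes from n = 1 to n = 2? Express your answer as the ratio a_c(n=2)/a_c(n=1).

a_c ∝ Z^3 · n^-4; with Z fixed, a_c ∝ n^-4.
a_c(n=2)/a_c(n=1) = (2/1)^-4 = 1/16

1/16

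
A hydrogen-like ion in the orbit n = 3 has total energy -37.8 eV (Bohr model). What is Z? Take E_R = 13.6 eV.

5

E_n = −E_R Z²/n² ⇒ Z² = −E_n n²/E_R = 37.8 × 3² / 13.6 ≈ 25.01
Z = 5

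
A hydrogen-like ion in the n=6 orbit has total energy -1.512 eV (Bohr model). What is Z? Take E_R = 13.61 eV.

E_n = −E_R Z²/n² ⇒ Z² = −E_n n²/E_R = 1.512 × 6² / 13.61 ≈ 4.00
Z = 2

2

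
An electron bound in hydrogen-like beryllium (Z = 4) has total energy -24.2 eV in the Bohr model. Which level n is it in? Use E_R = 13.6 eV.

3

E_n = −E_R Z²/n² ⇒ n² = E_R Z²/(−E_n) = 13.6 × 4² / 24.2 ≈ 8.99
n = 3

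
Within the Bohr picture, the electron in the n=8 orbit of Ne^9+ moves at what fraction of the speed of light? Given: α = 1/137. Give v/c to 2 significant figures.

0.0091

v_n = Zαc/n, so v/c = Zα/n = 10 × 0.0073 / 8 = 0.0091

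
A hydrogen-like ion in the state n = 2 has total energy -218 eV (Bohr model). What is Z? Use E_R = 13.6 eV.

8

E_n = −E_R Z²/n² ⇒ Z² = −E_n n²/E_R = 218 × 2² / 13.6 ≈ 64.12
Z = 8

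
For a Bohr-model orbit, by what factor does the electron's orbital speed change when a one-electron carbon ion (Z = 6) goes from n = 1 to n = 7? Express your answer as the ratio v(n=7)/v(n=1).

v ∝ Z^1 · n^-1; with Z fixed, v ∝ n^-1.
v(n=7)/v(n=1) = (7/1)^-1 = 1/7

1/7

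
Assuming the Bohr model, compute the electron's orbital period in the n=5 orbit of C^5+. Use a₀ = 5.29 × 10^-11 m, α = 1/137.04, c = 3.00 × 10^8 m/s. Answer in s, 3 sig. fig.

r = n²a₀/Z = 5²·5.29 × 10^-11/6 = 2.20 × 10^-10 m
v = Zαc/n = 6·0.00730·3.00 × 10^8/5 = 2.63 × 10^6 m/s
T = 2πr/v = 5.27 × 10^-16 s

5.27 × 10^-16 s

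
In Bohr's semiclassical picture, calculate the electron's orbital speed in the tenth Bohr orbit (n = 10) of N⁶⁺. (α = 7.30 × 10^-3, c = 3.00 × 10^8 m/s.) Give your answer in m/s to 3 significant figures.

1.53 × 10^6 m/s

v_n = Zαc/n = 7 × 0.00730 × 3.00 × 10^8 / 10
    = 1.53 × 10^6 m/s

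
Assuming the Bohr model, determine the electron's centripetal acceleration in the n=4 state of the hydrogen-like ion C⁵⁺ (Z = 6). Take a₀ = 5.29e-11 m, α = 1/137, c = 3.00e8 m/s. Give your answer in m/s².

r = n²a₀/Z = 1.41e-10 m, v = Zαc/n = 3.28e6 m/s
a = v²/r = (3.28e6)² / 1.41e-10 = 7.65e22 m/s²

7.65e22 m/s²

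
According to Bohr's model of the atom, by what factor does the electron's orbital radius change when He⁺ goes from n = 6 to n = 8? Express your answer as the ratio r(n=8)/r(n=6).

16/9

r ∝ Z^-1 · n^2; with Z fixed, r ∝ n^2.
r(n=8)/r(n=6) = (8/6)^2 = 16/9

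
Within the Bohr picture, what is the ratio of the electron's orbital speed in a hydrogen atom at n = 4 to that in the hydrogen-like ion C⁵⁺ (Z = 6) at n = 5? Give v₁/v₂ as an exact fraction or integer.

5/24

v ∝ Z^1 · n^-1
v₁/v₂ = (1/6)^1 · (4/5)^-1 = 5/24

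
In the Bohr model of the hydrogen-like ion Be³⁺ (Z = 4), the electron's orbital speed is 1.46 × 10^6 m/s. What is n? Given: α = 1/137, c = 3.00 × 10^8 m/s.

v_n = Zαc/n ⇒ n = Zαc/v = 4 × 0.00730 × 3.00 × 10^8 / 1.46 × 10^6 ≈ 6.00
n = 6

6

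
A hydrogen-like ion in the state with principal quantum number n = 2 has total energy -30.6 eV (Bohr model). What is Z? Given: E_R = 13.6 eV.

E_n = −E_R Z²/n² ⇒ Z² = −E_n n²/E_R = 30.6 × 2² / 13.6 ≈ 9.00
Z = 3

3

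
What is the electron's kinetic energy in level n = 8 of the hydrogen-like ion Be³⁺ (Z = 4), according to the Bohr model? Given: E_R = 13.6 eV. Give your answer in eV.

For a Coulomb orbit the virial theorem gives K = −E_n.
E_n = −E_R·Z²/n², so K = E_R·Z²/n² = 13.6 × 4²/8² = 3.40 eV

3.40 eV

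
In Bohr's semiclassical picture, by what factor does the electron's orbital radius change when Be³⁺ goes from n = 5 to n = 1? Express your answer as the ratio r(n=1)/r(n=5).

1/25

r ∝ Z^-1 · n^2; with Z fixed, r ∝ n^2.
r(n=1)/r(n=5) = (1/5)^2 = 1/25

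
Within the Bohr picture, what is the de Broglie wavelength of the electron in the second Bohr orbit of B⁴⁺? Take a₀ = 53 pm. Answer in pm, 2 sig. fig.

130 pm

The Bohr quantisation condition is nλ = 2πr_n.
r_n = n²a₀/Z = 42 pm
λ = 2πr_n/n = 2π·42/2 = 130 pm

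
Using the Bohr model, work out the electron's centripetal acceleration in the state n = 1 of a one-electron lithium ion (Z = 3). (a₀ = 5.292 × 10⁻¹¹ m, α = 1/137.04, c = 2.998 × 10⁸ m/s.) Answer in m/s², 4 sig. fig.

r = n²a₀/Z = 1.764 × 10⁻¹¹ m, v = Zαc/n = 6.563 × 10⁶ m/s
a = v²/r = (6.563 × 10⁶)² / 1.764 × 10⁻¹¹ = 2.442 × 10²⁴ m/s²

2.442 × 10²⁴ m/s²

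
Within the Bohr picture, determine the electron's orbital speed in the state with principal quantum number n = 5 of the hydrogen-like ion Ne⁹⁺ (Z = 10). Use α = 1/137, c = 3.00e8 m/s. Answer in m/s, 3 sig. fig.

v_n = Zαc/n = 10 × 0.00730 × 3.00e8 / 5
    = 4.38e6 m/s

4.38e6 m/s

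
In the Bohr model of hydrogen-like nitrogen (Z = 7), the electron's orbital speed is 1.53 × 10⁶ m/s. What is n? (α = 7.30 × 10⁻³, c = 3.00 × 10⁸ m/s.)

v_n = Zαc/n ⇒ n = Zαc/v = 7 × 0.00730 × 3.00 × 10⁸ / 1.53 × 10⁶ ≈ 10.02
n = 10

10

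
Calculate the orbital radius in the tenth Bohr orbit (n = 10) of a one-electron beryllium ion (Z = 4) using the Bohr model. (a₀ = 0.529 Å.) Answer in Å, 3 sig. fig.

r_n = n²a₀/Z = 10² × 0.529 / 4
    = 100 × 0.529 / 4 = 13.2 Å

13.2 Å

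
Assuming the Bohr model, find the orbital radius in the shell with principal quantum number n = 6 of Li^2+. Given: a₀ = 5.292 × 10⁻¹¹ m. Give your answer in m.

r_n = n²a₀/Z = 6² × 5.292 × 10⁻¹¹ / 3
    = 36 × 5.292 × 10⁻¹¹ / 3 = 6.350 × 10⁻¹⁰ m

6.350 × 10⁻¹⁰ m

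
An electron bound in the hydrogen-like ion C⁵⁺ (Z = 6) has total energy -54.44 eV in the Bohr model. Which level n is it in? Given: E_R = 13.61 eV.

3

E_n = −E_R Z²/n² ⇒ n² = E_R Z²/(−E_n) = 13.61 × 6² / 54.44 ≈ 9.00
n = 3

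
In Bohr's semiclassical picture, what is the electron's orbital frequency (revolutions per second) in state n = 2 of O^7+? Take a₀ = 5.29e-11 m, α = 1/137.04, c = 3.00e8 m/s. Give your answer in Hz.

r = n²a₀/Z = 2.65e-11 m, v = Zαc/n = 8.76e6 m/s
f = v/(2πr) = 5.27e16 Hz

5.27e16 Hz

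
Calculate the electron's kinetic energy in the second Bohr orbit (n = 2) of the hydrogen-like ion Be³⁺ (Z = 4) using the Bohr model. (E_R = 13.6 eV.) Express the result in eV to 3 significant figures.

54.4 eV

For a Coulomb orbit the virial theorem gives K = −E_n.
E_n = −E_R·Z²/n², so K = E_R·Z²/n² = 13.6 × 4²/2² = 54.4 eV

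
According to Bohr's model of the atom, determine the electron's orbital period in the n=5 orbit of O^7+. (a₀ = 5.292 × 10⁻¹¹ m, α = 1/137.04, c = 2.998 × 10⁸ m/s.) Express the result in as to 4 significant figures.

296.9 as

r = n²a₀/Z = 5²·5.292 × 10⁻¹¹/8 = 1.654 × 10⁻¹⁰ m
v = Zαc/n = 8·0.007297·2.998 × 10⁸/5 = 3.500 × 10⁶ m/s
T = 2πr/v = 2.969 × 10⁻¹⁶ s = 296.9 as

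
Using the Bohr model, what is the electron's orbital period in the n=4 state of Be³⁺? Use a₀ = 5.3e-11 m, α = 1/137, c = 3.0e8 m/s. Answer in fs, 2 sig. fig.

r = n²a₀/Z = 4²·5.3e-11/4 = 2.1e-10 m
v = Zαc/n = 4·0.0073·3.0e8/4 = 2.2e6 m/s
T = 2πr/v = 6.1e-16 s = 0.61 fs

0.61 fs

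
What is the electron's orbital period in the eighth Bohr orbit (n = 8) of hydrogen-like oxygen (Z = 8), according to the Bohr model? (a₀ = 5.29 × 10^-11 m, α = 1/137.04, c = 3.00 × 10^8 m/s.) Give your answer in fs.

r = n²a₀/Z = 8²·5.29 × 10^-11/8 = 4.23 × 10^-10 m
v = Zαc/n = 8·0.00730·3.00 × 10^8/8 = 2.19 × 10^6 m/s
T = 2πr/v = 1.21 × 10^-15 s = 1.21 fs

1.21 fs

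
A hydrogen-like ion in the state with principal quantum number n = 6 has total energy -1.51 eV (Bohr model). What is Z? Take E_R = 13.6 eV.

E_n = −E_R Z²/n² ⇒ Z² = −E_n n²/E_R = 1.51 × 6² / 13.6 ≈ 4.00
Z = 2

2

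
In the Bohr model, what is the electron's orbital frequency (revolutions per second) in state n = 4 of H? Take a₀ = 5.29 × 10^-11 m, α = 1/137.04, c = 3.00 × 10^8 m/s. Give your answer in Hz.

r = n²a₀/Z = 8.46 × 10^-10 m, v = Zαc/n = 5.47 × 10^5 m/s
f = v/(2πr) = 1.03 × 10^14 Hz

1.03 × 10^14 Hz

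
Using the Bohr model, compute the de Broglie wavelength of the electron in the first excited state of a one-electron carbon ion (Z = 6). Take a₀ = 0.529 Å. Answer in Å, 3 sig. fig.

1.11 Å

The Bohr quantisation condition is nλ = 2πr_n.
r_n = n²a₀/Z = 0.353 Å
λ = 2πr_n/n = 2π·0.353/2 = 1.11 Å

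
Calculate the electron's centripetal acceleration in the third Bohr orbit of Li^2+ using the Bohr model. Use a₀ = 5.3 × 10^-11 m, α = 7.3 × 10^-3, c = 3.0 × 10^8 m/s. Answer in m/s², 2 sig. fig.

r = n²a₀/Z = 1.6 × 10^-10 m, v = Zαc/n = 2.2 × 10^6 m/s
a = v²/r = (2.2 × 10^6)² / 1.6 × 10^-10 = 3.0 × 10^22 m/s²

3.0 × 10^22 m/s²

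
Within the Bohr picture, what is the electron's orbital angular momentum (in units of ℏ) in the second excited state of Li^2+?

L_n = nℏ, so L/ℏ = n = 3.

3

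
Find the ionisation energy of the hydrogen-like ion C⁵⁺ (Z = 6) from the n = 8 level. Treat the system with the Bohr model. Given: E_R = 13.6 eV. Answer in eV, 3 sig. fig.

E_n = −E_R·Z²/n² = −13.6 × 6²/8² eV = -7.65 eV
Ionisation energy = −E_n = 7.65 eV

7.65 eV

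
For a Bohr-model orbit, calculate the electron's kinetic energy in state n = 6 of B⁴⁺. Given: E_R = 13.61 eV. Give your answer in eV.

For a Coulomb orbit the virial theorem gives K = −E_n.
E_n = −E_R·Z²/n², so K = E_R·Z²/n² = 13.61 × 5²/6² = 9.451 eV

9.451 eV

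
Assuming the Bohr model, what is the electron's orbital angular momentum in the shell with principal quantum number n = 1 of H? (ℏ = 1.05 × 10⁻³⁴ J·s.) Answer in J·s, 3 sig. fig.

1.05 × 10⁻³⁴ J·s

L_n = nℏ = 1 × 1.05 × 10⁻³⁴ = 1.05 × 10⁻³⁴ J·s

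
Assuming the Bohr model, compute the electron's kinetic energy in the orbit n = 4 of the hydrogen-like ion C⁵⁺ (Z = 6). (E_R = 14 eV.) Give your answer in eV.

For a Coulomb orbit the virial theorem gives K = −E_n.
E_n = −E_R·Z²/n², so K = E_R·Z²/n² = 14 × 6²/4² = 32 eV

32 eV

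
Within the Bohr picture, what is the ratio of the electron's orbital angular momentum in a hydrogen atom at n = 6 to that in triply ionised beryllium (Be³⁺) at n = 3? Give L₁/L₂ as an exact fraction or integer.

2

L = nℏ is independent of Z.
L₁/L₂ = n₁/n₂ = 6/3 = 2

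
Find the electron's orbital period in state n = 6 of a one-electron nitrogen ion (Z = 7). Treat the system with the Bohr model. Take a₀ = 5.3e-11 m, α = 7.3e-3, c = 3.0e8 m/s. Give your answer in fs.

0.67 fs

r = n²a₀/Z = 6²·5.3e-11/7 = 2.7e-10 m
v = Zαc/n = 7·0.0073·3.0e8/6 = 2.6e6 m/s
T = 2πr/v = 6.7e-16 s = 0.67 fs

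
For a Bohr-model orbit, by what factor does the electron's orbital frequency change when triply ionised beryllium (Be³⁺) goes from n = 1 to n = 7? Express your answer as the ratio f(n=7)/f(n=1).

1/343

f ∝ Z^2 · n^-3; with Z fixed, f ∝ n^-3.
f(n=7)/f(n=1) = (7/1)^-3 = 1/343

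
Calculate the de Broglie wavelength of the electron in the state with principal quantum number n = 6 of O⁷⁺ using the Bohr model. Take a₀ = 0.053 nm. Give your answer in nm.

The Bohr quantisation condition is nλ = 2πr_n.
r_n = n²a₀/Z = 0.24 nm
λ = 2πr_n/n = 2π·0.24/6 = 0.25 nm

0.25 nm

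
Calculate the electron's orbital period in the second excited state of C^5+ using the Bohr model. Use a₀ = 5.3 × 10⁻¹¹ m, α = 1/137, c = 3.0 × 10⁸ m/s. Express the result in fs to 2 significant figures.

0.11 fs

r = n²a₀/Z = 3²·5.3 × 10⁻¹¹/6 = 8.0 × 10⁻¹¹ m
v = Zαc/n = 6·0.0073·3.0 × 10⁸/3 = 4.4 × 10⁶ m/s
T = 2πr/v = 1.1 × 10⁻¹⁶ s = 0.11 fs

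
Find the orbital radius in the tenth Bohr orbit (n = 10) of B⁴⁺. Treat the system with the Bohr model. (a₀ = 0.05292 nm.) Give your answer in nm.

r_n = n²a₀/Z = 10² × 0.05292 / 5
    = 100 × 0.05292 / 5 = 1.058 nm

1.058 nm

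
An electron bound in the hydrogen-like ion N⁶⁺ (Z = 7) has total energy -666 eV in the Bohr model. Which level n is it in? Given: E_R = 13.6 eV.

E_n = −E_R Z²/n² ⇒ n² = E_R Z²/(−E_n) = 13.6 × 7² / 666 ≈ 1.00
n = 1

1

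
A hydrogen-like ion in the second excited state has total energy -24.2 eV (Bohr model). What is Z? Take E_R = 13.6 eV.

E_n = −E_R Z²/n² ⇒ Z² = −E_n n²/E_R = 24.2 × 3² / 13.6 ≈ 16.01
Z = 4

4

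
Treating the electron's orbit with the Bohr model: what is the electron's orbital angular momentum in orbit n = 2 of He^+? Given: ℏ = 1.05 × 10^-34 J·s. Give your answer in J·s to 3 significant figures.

L_n = nℏ = 2 × 1.05 × 10^-34 = 2.10 × 10^-34 J·s

2.10 × 10^-34 J·s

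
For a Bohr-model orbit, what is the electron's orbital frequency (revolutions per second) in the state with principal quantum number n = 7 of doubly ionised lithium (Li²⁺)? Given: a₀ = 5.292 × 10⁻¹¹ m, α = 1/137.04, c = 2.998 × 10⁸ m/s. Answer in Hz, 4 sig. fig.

r = n²a₀/Z = 8.644 × 10⁻¹⁰ m, v = Zαc/n = 9.376 × 10⁵ m/s
f = v/(2πr) = 1.726 × 10¹⁴ Hz

1.726 × 10¹⁴ Hz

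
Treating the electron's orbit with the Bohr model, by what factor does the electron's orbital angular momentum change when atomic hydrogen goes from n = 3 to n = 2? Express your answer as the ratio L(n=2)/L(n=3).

2/3

L = nℏ depends only on n, so L ∝ n.
L(n=2)/L(n=3) = (2/3)^1 = 2/3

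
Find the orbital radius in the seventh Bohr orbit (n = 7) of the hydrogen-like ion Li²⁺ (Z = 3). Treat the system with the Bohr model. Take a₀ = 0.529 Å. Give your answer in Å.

8.64 Å

r_n = n²a₀/Z = 7² × 0.529 / 3
    = 49 × 0.529 / 3 = 8.64 Å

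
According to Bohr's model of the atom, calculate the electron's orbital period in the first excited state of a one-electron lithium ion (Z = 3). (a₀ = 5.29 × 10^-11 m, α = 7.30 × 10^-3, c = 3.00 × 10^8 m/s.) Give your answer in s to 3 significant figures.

1.35 × 10^-16 s

r = n²a₀/Z = 2²·5.29 × 10^-11/3 = 7.05 × 10^-11 m
v = Zαc/n = 3·0.00730·3.00 × 10^8/2 = 3.29 × 10^6 m/s
T = 2πr/v = 1.35 × 10^-16 s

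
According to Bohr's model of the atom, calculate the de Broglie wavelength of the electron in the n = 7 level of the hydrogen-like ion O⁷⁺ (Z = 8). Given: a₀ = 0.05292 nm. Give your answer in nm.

The Bohr quantisation condition is nλ = 2πr_n.
r_n = n²a₀/Z = 0.3241 nm
λ = 2πr_n/n = 2π·0.3241/7 = 0.2909 nm

0.2909 nm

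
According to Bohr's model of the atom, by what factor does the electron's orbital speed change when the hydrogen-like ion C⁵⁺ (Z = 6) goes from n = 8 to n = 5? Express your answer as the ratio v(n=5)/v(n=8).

8/5

v ∝ Z^1 · n^-1; with Z fixed, v ∝ n^-1.
v(n=5)/v(n=8) = (5/8)^-1 = 8/5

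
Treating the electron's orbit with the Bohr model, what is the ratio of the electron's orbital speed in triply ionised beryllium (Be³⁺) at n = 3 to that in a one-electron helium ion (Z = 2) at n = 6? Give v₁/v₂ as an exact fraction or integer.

v ∝ Z^1 · n^-1
v₁/v₂ = (4/2)^1 · (3/6)^-1 = 4

4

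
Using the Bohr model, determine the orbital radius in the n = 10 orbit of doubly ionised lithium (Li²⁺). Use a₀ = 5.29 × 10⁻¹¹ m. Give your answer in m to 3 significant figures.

1.76 × 10⁻⁹ m

r_n = n²a₀/Z = 10² × 5.29 × 10⁻¹¹ / 3
    = 100 × 5.29 × 10⁻¹¹ / 3 = 1.76 × 10⁻⁹ m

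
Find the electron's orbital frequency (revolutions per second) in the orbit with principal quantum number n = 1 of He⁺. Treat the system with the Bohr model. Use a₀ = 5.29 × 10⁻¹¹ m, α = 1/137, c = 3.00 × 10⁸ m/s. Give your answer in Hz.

r = n²a₀/Z = 2.65 × 10⁻¹¹ m, v = Zαc/n = 4.38 × 10⁶ m/s
f = v/(2πr) = 2.64 × 10¹⁶ Hz

2.64 × 10¹⁶ Hz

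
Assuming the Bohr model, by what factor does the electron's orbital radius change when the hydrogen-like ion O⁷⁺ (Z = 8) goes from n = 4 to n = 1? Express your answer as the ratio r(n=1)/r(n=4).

1/16

r ∝ Z^-1 · n^2; with Z fixed, r ∝ n^2.
r(n=1)/r(n=4) = (1/4)^2 = 1/16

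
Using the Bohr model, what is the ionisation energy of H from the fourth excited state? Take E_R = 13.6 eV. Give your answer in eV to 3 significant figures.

E_n = −E_R·Z²/n² = −13.6 × 1²/5² eV = -0.544 eV
Ionisation energy = −E_n = 0.544 eV

0.544 eV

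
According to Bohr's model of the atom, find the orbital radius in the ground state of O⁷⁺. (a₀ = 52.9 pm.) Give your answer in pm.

6.61 pm

r_n = n²a₀/Z = 1² × 52.9 / 8
    = 1 × 52.9 / 8 = 6.61 pm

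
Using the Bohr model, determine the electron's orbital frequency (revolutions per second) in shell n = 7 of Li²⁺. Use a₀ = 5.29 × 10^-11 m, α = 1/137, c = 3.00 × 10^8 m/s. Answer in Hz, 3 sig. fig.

r = n²a₀/Z = 8.64 × 10^-10 m, v = Zαc/n = 9.38 × 10^5 m/s
f = v/(2πr) = 1.73 × 10^14 Hz

1.73 × 10^14 Hz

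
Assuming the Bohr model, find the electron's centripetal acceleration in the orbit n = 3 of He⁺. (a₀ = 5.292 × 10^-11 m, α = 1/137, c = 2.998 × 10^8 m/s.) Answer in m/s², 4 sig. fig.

r = n²a₀/Z = 2.381 × 10^-10 m, v = Zαc/n = 1.459 × 10^6 m/s
a = v²/r = (1.459 × 10^6)² / 2.381 × 10^-10 = 8.937 × 10^21 m/s²

8.937 × 10^21 m/s²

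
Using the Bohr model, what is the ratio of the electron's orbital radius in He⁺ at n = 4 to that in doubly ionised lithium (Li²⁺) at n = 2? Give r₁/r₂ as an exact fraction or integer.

6

r ∝ Z^-1 · n^2
r₁/r₂ = (2/3)^-1 · (4/2)^2 = 6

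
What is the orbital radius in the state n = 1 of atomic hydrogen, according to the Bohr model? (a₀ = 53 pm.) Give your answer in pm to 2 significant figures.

53 pm

r_n = n²a₀/Z = 1² × 53 / 1
    = 1 × 53 / 1 = 53 pm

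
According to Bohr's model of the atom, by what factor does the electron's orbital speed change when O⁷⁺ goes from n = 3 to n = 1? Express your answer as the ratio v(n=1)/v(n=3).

v ∝ Z^1 · n^-1; with Z fixed, v ∝ n^-1.
v(n=1)/v(n=3) = (1/3)^-1 = 3

3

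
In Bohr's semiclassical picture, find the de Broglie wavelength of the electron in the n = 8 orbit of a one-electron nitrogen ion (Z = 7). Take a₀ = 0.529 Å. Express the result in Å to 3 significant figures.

The Bohr quantisation condition is nλ = 2πr_n.
r_n = n²a₀/Z = 4.84 Å
λ = 2πr_n/n = 2π·4.84/8 = 3.80 Å

3.80 Å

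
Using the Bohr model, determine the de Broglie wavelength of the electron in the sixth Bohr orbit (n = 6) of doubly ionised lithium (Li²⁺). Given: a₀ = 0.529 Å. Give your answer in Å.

6.65 Å

The Bohr quantisation condition is nλ = 2πr_n.
r_n = n²a₀/Z = 6.35 Å
λ = 2πr_n/n = 2π·6.35/6 = 6.65 Å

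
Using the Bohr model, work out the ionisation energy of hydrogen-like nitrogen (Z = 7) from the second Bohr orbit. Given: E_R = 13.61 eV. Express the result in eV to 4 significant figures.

E_n = −E_R·Z²/n² = −13.61 × 7²/2² eV = -166.7 eV
Ionisation energy = −E_n = 166.7 eV

166.7 eV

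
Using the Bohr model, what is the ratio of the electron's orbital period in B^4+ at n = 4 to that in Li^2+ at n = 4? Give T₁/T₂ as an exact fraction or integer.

T ∝ Z^-2 · n^3
T₁/T₂ = (5/3)^-2 · (4/4)^3 = 9/25

9/25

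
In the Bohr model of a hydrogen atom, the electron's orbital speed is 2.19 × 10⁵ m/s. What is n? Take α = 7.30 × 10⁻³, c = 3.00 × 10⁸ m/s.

10

v_n = Zαc/n ⇒ n = Zαc/v = 1 × 0.00730 × 3.00 × 10⁸ / 2.19 × 10⁵ ≈ 10.00
n = 10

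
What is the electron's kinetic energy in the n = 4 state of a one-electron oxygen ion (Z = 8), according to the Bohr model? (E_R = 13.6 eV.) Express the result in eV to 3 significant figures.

54.4 eV

For a Coulomb orbit the virial theorem gives K = −E_n.
E_n = −E_R·Z²/n², so K = E_R·Z²/n² = 13.6 × 8²/4² = 54.4 eV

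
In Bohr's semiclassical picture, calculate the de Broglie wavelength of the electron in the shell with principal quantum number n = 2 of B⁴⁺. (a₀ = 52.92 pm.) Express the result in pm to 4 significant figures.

133.0 pm

The Bohr quantisation condition is nλ = 2πr_n.
r_n = n²a₀/Z = 42.34 pm
λ = 2πr_n/n = 2π·42.34/2 = 133.0 pm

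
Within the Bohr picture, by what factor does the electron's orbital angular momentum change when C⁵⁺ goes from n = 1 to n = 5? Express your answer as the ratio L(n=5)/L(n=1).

L = nℏ depends only on n, so L ∝ n.
L(n=5)/L(n=1) = (5/1)^1 = 5

5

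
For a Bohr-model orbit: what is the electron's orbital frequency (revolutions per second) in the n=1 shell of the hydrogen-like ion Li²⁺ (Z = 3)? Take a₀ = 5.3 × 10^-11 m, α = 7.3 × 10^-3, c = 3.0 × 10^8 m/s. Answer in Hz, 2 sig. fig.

5.9 × 10^16 Hz

r = n²a₀/Z = 1.8 × 10^-11 m, v = Zαc/n = 6.6 × 10^6 m/s
f = v/(2πr) = 5.9 × 10^16 Hz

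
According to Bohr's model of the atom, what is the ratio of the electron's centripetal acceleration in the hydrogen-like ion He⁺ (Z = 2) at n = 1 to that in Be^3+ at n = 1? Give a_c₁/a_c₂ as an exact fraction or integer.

1/8

a_c ∝ Z^3 · n^-4
a_c₁/a_c₂ = (2/4)^3 · (1/1)^-4 = 1/8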